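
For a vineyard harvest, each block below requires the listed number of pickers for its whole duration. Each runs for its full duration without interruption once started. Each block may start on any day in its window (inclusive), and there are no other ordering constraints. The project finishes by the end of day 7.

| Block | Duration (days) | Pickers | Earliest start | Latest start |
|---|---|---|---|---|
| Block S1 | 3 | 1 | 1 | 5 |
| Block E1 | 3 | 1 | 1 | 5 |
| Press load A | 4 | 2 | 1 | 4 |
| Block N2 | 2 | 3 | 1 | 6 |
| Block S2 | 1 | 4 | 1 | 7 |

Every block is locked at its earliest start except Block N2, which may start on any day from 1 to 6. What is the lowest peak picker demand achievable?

Block N2@1: d1:11  d2:7  d3:4  d4:2  d5:0  d6:0  d7:0 → peak 11
Block N2@2: d1:8  d2:7  d3:7  d4:2  d5:0  d6:0  d7:0 → peak 8
Block N2@3: d1:8  d2:4  d3:7  d4:5  d5:0  d6:0  d7:0 → peak 8
Block N2@4: d1:8  d2:4  d3:4  d4:5  d5:3  d6:0  d7:0 → peak 8
Block N2@5: d1:8  d2:4  d3:4  d4:2  d5:3  d6:3  d7:0 → peak 8
Block N2@6: d1:8  d2:4  d3:4  d4:2  d5:0  d6:3  d7:3 → peak 8
Best is Block N2@2, peak 8.

8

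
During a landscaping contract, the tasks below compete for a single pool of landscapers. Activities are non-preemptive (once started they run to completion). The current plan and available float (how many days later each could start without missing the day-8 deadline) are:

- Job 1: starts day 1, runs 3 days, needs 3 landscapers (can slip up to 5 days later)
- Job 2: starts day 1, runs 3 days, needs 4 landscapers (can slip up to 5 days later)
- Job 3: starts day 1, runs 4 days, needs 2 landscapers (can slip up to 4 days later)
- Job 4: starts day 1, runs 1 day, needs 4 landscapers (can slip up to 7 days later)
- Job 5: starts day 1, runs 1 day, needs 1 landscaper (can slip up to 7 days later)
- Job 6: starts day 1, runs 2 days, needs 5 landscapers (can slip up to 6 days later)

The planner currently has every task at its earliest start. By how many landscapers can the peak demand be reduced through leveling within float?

Early-start peak: d1:19  d2:14  d3:9  d4:2  d5:0  d6:0  d7:0  d8:0 ⇒ 19.
Leveled (Job 1@1, Job 2@1, Job 3@4, Job 4@4, Job 5@4, Job 6@5): d1:7  d2:7  d3:7  d4:7  d5:7  d6:7  d7:2  d8:0 ⇒ 7.
Reduction 19 − 7 = 12.

12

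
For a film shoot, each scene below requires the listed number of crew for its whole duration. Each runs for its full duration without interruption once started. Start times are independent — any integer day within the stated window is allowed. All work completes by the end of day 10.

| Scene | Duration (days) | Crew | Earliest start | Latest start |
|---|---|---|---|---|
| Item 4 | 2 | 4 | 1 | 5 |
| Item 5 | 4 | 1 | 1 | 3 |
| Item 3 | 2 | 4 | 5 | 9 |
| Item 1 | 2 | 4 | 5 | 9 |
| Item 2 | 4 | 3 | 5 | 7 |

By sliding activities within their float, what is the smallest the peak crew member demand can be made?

Early-start (Item 4@1, Item 5@1, Item 3@5, Item 1@5, Item 2@5) gives peak 11: d1:5  d2:5  d3:1  d4:1  d5:11  d6:11  d7:3  d8:3  d9:0  d10:0.
Shift Item 1→7.
Schedule Item 4@1, Item 5@1, Item 3@5, Item 1@7, Item 2@5: d1:5  d2:5  d3:1  d4:1  d5:7  d6:7  d7:7  d8:7  d9:0  d10:0 — peak 7.

7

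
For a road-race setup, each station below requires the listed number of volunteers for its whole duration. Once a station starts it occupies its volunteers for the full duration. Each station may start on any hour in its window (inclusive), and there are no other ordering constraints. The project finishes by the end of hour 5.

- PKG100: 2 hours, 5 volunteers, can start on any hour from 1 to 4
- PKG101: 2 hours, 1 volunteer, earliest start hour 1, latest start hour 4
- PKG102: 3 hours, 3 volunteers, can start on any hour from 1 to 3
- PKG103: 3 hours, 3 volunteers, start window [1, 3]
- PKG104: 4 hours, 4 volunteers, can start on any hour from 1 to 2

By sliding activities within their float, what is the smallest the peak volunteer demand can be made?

Early-start (PKG100@1, PKG101@1, PKG102@1, PKG103@1, PKG104@1) gives peak 16: h1:16  h2:16  h3:10  h4:4  h5:0.
Shift PKG102→3, PKG103→3.
Schedule PKG100@1, PKG101@1, PKG102@3, PKG103@3, PKG104@1: h1:10  h2:10  h3:10  h4:10  h5:6 — peak 10.
Total volunteer-hours = 46 over 5 hours ⇒ peak ≥ ⌈46/5⌉ = 10, so 10 is optimal.

10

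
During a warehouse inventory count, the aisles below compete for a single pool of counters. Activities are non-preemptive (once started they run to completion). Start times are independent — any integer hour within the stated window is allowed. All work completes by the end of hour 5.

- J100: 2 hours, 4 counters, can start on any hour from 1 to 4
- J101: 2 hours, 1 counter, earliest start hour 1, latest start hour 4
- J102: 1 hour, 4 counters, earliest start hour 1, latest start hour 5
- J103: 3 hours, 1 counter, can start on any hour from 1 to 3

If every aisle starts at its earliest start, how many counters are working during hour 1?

At early start, hour 1 has: J100, J101, J102, J103.
Demand: 4 + 1 + 4 + 1 = 10.

10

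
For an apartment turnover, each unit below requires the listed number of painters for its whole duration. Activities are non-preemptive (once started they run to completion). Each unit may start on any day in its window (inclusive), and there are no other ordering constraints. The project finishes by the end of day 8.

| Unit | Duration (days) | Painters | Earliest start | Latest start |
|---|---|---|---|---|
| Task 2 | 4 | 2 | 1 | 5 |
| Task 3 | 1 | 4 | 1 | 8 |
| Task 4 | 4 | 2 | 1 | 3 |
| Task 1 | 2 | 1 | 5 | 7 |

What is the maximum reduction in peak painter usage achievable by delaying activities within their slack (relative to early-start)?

4

Early-start peak: d1:8  d2:4  d3:4  d4:4  d5:1  d6:1  d7:0  d8:0 ⇒ 8.
Leveled (Task 2@1, Task 3@5, Task 4@1, Task 1@6): d1:4  d2:4  d3:4  d4:4  d5:4  d6:1  d7:1  d8:0 ⇒ 4.
Reduction 8 − 4 = 4.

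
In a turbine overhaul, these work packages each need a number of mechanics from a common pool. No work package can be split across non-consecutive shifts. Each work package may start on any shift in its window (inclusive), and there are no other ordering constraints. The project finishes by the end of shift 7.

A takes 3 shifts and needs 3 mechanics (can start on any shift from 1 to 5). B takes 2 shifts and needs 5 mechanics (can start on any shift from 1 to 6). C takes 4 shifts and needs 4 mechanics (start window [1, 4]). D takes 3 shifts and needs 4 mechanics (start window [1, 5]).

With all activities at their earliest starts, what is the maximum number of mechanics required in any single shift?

Early-start schedule: A@1, B@1, C@1, D@1.
Load per shift: shift 1: 16, shift 2: 16, shift 3: 11, shift 4: 4, shift 5: 0, shift 6: 0, shift 7: 0.
Peak is 16.

16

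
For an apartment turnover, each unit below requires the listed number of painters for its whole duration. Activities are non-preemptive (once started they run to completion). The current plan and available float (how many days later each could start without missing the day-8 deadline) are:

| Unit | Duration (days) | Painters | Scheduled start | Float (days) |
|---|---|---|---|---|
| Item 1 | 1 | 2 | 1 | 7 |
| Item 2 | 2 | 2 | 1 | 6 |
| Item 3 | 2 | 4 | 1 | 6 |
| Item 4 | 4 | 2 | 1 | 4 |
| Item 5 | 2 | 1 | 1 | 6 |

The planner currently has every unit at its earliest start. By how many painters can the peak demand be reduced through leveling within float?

Early-start peak: d1:11  d2:9  d3:2  d4:2  d5:0  d6:0  d7:0  d8:0 ⇒ 11.
Leveled (Item 1@1, Item 2@1, Item 3@3, Item 4@5, Item 5@5): d1:4  d2:2  d3:4  d4:4  d5:3  d6:3  d7:2  d8:2 ⇒ 4.
Reduction 11 − 4 = 7.

7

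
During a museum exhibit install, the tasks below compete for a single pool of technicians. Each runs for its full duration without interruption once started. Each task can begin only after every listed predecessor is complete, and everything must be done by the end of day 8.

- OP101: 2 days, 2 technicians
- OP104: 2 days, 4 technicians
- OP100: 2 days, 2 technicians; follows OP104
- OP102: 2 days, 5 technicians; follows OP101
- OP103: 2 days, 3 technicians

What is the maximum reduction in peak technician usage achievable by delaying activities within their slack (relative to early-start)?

4

Early-start peak: d1:9  d2:9  d3:7  d4:7  d5:0  d6:0  d7:0  d8:0 ⇒ 9.
Leveled (OP101@1, OP104@3, OP100@5, OP102@7, OP103@1): d1:5  d2:5  d3:4  d4:4  d5:2  d6:2  d7:5  d8:5 ⇒ 5.
Reduction 9 − 5 = 4.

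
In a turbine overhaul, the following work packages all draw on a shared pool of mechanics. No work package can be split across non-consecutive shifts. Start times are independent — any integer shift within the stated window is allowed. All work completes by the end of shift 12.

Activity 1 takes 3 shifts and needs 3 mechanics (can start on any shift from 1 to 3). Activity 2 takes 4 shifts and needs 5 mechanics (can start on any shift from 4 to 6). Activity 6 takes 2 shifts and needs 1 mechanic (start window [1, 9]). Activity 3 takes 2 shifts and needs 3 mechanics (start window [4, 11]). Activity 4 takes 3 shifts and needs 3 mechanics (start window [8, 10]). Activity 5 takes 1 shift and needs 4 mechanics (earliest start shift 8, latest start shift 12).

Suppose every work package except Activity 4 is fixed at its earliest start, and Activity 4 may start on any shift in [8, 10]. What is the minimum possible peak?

Activity 4@8: s1:4  s2:4  s3:3  s4:8  s5:8  s6:5  s7:5  s8:7  s9:3  s10:3  s11:0  s12:0 → peak 8
Activity 4@9: s1:4  s2:4  s3:3  s4:8  s5:8  s6:5  s7:5  s8:4  s9:3  s10:3  s11:3  s12:0 → peak 8
Activity 4@10: s1:4  s2:4  s3:3  s4:8  s5:8  s6:5  s7:5  s8:4  s9:0  s10:3  s11:3  s12:3 → peak 8
Best is Activity 4@8, peak 8.

8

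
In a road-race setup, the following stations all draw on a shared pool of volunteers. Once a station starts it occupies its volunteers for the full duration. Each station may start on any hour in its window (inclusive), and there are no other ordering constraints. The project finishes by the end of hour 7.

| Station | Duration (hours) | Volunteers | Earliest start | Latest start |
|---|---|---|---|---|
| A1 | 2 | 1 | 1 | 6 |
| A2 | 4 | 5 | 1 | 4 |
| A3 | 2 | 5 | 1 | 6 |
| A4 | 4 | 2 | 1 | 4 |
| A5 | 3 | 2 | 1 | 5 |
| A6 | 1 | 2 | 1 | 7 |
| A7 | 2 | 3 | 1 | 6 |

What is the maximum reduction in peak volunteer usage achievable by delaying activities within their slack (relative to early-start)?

11

Early-start peak: h1:20  h2:18  h3:9  h4:7  h5:0  h6:0  h7:0 ⇒ 20.
Leveled (A1@1, A2@1, A3@5, A4@1, A5@3, A6@5, A7@6): h1:8  h2:8  h3:9  h4:9  h5:9  h6:8  h7:3 ⇒ 9.
Reduction 20 − 9 = 11.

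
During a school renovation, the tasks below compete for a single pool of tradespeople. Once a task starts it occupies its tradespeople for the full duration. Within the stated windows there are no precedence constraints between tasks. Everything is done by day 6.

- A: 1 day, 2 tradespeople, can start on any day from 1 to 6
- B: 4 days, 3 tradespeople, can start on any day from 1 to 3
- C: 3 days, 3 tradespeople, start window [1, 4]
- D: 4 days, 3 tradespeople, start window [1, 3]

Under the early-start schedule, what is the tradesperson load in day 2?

9

At early start, day 2 has: B, C, D.
Demand: 3 + 3 + 3 = 9.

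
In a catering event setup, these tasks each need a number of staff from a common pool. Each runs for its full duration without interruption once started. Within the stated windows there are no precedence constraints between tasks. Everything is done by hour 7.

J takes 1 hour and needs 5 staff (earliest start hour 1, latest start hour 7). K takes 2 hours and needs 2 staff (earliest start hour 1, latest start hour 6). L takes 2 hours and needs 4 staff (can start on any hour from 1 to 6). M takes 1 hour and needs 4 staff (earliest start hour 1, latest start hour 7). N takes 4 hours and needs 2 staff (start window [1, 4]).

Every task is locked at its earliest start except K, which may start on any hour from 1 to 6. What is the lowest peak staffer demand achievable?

15

K@1: h1:17  h2:8  h3:2  h4:2  h5:0  h6:0  h7:0 → peak 17
K@2: h1:15  h2:8  h3:4  h4:2  h5:0  h6:0  h7:0 → peak 15
K@3: h1:15  h2:6  h3:4  h4:4  h5:0  h6:0  h7:0 → peak 15
K@4: h1:15  h2:6  h3:2  h4:4  h5:2  h6:0  h7:0 → peak 15
K@5: h1:15  h2:6  h3:2  h4:2  h5:2  h6:2  h7:0 → peak 15
K@6: h1:15  h2:6  h3:2  h4:2  h5:0  h6:2  h7:2 → peak 15
Best is K@2, peak 15.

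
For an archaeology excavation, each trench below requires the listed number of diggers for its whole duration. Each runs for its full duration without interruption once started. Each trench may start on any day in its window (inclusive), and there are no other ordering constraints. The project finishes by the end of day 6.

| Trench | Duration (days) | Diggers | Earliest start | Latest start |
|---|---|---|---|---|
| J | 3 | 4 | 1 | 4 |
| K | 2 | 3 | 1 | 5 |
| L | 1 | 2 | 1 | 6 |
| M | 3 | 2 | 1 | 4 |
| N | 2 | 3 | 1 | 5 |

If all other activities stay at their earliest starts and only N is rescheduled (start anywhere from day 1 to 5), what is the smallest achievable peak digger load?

11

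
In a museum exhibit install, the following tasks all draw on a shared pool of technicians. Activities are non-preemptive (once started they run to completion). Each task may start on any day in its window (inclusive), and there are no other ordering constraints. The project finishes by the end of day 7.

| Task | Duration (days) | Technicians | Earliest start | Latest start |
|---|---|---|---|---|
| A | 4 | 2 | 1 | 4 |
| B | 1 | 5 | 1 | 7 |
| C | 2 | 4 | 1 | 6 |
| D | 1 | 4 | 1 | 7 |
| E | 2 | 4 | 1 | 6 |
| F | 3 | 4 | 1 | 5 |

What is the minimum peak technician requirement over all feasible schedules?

8

Early-start (A@1, B@1, C@1, D@1, E@1, F@1) gives peak 23: d1:23  d2:14  d3:6  d4:2  d5:0  d6:0  d7:0.
Shift C→2, D→4, E→5, F→5.
Schedule A@1, B@1, C@2, D@4, E@5, F@5: d1:7  d2:6  d3:6  d4:6  d5:8  d6:8  d7:4 — peak 8.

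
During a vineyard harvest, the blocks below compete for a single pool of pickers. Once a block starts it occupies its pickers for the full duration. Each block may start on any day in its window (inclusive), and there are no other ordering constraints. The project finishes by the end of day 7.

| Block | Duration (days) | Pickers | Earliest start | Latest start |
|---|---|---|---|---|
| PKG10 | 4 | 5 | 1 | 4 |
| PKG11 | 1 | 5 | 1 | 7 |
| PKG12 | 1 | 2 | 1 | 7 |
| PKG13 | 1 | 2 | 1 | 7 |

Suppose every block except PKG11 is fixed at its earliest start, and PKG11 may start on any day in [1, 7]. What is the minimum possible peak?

9

PKG11@1: d1:14  d2:5  d3:5  d4:5  d5:0  d6:0  d7:0 → peak 14
PKG11@2: d1:9  d2:10  d3:5  d4:5  d5:0  d6:0  d7:0 → peak 10
PKG11@3: d1:9  d2:5  d3:10  d4:5  d5:0  d6:0  d7:0 → peak 10
PKG11@4: d1:9  d2:5  d3:5  d4:10  d5:0  d6:0  d7:0 → peak 10
PKG11@5: d1:9  d2:5  d3:5  d4:5  d5:5  d6:0  d7:0 → peak 9
PKG11@6: d1:9  d2:5  d3:5  d4:5  d5:0  d6:5  d7:0 → peak 9
PKG11@7: d1:9  d2:5  d3:5  d4:5  d5:0  d6:0  d7:5 → peak 9
Best is PKG11@5, peak 9.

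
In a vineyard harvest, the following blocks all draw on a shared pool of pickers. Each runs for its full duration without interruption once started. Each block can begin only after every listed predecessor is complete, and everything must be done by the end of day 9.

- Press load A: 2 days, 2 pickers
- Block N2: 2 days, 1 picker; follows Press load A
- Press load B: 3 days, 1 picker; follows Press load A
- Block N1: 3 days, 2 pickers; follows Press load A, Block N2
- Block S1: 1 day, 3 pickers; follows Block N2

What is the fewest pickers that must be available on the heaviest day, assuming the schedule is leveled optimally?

3

Early-start (Press load A@1, Block N2@3, Press load B@3, Block N1@5, Block S1@5) gives peak 6: d1:2  d2:2  d3:2  d4:2  d5:6  d6:2  d7:2  d8:0  d9:0.
Shift Block S1→8.
Schedule Press load A@1, Block N2@3, Press load B@3, Block N1@5, Block S1@8: d1:2  d2:2  d3:2  d4:2  d5:3  d6:2  d7:2  d8:3  d9:0 — peak 3.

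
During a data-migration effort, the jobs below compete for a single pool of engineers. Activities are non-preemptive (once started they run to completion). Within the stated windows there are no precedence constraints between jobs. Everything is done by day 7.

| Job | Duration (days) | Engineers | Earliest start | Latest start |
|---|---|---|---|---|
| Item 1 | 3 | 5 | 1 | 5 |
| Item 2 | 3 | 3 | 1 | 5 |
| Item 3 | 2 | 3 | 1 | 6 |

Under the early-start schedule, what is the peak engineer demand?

11

Early-start schedule: Item 1@1, Item 2@1, Item 3@1.
Load per day: day 1: 11, day 2: 11, day 3: 8, day 4: 0, day 5: 0, day 6: 0, day 7: 0.
Peak is 11.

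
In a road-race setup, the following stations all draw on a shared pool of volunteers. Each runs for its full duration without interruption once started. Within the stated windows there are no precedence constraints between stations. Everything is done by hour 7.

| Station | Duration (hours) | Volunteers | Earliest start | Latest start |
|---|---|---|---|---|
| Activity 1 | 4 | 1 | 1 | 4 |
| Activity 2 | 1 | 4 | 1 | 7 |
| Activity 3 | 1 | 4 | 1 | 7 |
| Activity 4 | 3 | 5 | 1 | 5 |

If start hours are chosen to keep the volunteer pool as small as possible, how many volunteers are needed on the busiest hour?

5

Early-start (Activity 1@1, Activity 2@1, Activity 3@1, Activity 4@1) gives peak 14: h1:14  h2:6  h3:6  h4:1  h5:0  h6:0  h7:0.
Shift Activity 3→2, Activity 4→5.
Schedule Activity 1@1, Activity 2@1, Activity 3@2, Activity 4@5: h1:5  h2:5  h3:1  h4:1  h5:5  h6:5  h7:5 — peak 5.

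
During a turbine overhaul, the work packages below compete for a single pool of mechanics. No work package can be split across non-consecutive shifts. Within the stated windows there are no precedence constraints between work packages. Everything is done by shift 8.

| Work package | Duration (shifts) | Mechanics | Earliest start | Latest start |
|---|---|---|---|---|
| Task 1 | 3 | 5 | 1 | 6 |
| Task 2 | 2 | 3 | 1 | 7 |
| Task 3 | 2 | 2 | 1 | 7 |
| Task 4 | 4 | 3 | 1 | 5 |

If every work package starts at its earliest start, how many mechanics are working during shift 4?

At early start, shift 4 has: Task 4.
Demand: 3 = 3.

3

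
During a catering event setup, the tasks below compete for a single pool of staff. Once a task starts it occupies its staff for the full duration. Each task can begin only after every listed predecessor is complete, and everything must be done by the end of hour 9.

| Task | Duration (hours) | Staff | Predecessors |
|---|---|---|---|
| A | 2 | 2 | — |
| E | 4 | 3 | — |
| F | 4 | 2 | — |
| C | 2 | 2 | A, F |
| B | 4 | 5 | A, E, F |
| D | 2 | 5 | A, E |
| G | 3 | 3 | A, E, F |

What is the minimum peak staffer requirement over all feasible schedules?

Early-start (A@1, E@1, F@1, C@5, B@5, D@5, G@5) gives peak 15: h1:7  h2:7  h3:5  h4:5  h5:15  h6:15  h7:8  h8:5  h9:0.
Shift D→8.
Schedule A@1, E@1, F@1, C@5, B@5, D@8, G@5: h1:7  h2:7  h3:5  h4:5  h5:10  h6:10  h7:8  h8:10  h9:5 — peak 10.

10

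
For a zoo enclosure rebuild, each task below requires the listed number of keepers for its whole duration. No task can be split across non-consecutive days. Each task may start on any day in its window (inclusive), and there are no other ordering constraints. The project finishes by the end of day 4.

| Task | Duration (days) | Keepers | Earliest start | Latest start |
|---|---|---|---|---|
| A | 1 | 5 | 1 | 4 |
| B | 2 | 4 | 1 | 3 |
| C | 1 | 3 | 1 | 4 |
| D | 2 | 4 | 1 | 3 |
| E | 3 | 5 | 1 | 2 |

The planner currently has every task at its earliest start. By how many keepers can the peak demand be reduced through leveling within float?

Early-start peak: d1:21  d2:13  d3:5  d4:0 ⇒ 21.
Leveled (A@1, B@1, C@1, D@3, E@2): d1:12  d2:9  d3:9  d4:9 ⇒ 12.
Reduction 21 − 12 = 9.

9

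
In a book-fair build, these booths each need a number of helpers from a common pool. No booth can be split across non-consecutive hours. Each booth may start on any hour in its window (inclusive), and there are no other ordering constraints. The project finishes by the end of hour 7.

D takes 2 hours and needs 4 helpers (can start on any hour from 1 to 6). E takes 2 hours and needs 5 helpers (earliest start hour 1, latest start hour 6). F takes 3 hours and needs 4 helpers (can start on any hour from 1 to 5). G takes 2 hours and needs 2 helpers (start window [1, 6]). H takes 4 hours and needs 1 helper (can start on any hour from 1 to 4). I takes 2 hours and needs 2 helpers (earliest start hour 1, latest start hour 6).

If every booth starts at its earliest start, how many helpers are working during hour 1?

18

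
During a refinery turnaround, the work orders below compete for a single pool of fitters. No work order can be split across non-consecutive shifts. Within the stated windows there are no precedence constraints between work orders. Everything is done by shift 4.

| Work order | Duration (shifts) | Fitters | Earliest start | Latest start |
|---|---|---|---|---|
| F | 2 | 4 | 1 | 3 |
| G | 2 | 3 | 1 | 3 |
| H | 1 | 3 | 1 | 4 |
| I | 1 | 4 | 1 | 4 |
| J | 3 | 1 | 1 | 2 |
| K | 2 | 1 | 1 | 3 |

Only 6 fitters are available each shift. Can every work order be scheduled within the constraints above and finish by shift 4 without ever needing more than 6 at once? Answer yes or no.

no

Total fitter-shifts = 26; over 4 shifts the average is 26/4 > 6, so some shift must exceed 6.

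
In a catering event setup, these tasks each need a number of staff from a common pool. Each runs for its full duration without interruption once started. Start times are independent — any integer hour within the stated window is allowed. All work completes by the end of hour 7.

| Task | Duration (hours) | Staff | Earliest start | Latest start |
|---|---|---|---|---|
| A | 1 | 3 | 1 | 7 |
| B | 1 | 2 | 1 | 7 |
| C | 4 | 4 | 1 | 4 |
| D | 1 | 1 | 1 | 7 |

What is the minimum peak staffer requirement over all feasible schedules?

Early-start (A@1, B@1, C@1, D@1) gives peak 10: h1:10  h2:4  h3:4  h4:4  h5:0  h6:0  h7:0.
Shift B→2, C→3.
Schedule A@1, B@2, C@3, D@1: h1:4  h2:2  h3:4  h4:4  h5:4  h6:4  h7:0 — peak 4.
Total staffer-hours = 22 over 7 hours ⇒ peak ≥ ⌈22/7⌉ = 4, so 4 is optimal.

4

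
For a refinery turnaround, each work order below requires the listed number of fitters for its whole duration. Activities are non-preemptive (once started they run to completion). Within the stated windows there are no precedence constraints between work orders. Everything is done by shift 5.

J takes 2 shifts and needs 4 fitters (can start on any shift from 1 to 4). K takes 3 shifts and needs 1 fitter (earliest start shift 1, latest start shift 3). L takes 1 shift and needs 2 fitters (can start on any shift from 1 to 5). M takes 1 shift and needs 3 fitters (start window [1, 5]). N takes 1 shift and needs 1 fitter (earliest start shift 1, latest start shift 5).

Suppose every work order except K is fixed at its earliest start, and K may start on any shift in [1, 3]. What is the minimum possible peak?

K@1: s1:11  s2:5  s3:1  s4:0  s5:0 → peak 11
K@2: s1:10  s2:5  s3:1  s4:1  s5:0 → peak 10
K@3: s1:10  s2:4  s3:1  s4:1  s5:1 → peak 10
Best is K@2, peak 10.

10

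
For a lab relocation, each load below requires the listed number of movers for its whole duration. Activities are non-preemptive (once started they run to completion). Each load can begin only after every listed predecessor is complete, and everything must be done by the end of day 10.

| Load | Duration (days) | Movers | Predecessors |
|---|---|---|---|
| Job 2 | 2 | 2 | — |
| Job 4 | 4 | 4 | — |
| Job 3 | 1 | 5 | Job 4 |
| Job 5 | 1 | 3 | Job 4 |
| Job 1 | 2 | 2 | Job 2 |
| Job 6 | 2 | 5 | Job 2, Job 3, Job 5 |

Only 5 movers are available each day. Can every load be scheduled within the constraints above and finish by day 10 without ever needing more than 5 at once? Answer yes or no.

The minimum achievable peak is 6; 5 < 6, so no feasible schedule stays within the cap.

no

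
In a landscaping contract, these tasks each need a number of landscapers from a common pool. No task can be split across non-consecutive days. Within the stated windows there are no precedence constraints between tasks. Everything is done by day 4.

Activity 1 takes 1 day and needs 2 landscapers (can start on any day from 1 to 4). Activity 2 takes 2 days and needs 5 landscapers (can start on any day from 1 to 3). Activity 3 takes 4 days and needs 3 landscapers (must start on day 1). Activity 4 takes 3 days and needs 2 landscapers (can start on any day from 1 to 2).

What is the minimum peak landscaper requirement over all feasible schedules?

Early-start (Activity 1@1, Activity 2@1, Activity 3@1, Activity 4@1) gives peak 12: d1:12  d2:10  d3:5  d4:3.
Shift Activity 4→2.
Schedule Activity 1@1, Activity 2@1, Activity 3@1, Activity 4@2: d1:10  d2:10  d3:5  d4:5 — peak 10.
No arrangement of the 24 feasible schedules does better.

10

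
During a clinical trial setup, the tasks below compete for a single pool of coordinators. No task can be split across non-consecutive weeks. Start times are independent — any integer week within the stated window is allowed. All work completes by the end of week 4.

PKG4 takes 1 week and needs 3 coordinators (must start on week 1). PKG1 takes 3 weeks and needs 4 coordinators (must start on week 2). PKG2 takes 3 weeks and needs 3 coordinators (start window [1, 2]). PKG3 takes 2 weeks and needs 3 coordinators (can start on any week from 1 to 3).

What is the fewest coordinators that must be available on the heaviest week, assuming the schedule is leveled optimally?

10

Schedule PKG4@1, PKG1@2, PKG2@1, PKG3@1: w1:9  w2:10  w3:7  w4:4 — peak 10.
No arrangement of the 6 feasible schedules does better.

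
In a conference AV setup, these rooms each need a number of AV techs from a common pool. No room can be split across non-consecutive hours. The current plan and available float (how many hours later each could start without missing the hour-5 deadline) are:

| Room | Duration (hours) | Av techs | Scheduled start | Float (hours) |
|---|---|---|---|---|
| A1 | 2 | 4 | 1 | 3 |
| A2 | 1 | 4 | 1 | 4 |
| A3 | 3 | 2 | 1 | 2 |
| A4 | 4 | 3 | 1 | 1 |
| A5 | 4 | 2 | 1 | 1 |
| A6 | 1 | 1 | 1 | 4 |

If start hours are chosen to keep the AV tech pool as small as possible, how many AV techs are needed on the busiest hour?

Early-start (A1@1, A2@1, A3@1, A4@1, A5@1, A6@1) gives peak 16: h1:16  h2:11  h3:7  h4:5  h5:0.
Shift A3→3, A4→2, A5→2.
Schedule A1@1, A2@1, A3@3, A4@2, A5@2, A6@1: h1:9  h2:9  h3:7  h4:7  h5:7 — peak 9.

9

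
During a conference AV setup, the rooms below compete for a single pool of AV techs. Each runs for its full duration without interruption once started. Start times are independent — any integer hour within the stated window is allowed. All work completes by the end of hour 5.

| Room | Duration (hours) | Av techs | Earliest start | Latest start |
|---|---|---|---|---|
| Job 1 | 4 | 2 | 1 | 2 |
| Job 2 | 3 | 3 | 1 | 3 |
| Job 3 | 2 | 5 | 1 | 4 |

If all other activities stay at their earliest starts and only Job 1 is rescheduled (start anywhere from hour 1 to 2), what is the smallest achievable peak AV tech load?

Job 1@1: h1:10  h2:10  h3:5  h4:2  h5:0 → peak 10
Job 1@2: h1:8  h2:10  h3:5  h4:2  h5:2 → peak 10
Best is Job 1@1, peak 10.

10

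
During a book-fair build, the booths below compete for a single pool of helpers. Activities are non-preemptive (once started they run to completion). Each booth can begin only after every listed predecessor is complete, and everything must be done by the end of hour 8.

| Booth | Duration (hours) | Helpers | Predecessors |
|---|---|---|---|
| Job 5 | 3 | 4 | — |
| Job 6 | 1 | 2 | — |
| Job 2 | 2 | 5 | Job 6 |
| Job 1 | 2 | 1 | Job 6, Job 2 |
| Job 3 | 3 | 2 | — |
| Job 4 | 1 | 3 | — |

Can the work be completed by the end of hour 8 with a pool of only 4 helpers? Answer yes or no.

Total helper-hours = 35; over 8 hours the average is 35/8 > 4, so some hour must exceed 4.

no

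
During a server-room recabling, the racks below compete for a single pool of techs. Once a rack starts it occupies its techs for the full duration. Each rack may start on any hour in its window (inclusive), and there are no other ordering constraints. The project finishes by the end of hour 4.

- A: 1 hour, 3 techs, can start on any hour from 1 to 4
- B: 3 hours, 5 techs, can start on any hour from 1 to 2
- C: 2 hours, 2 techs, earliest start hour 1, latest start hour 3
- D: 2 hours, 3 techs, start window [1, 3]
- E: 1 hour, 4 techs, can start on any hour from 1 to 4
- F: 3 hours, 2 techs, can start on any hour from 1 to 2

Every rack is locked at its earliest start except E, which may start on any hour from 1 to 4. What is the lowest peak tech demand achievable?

15

E@1: h1:19  h2:12  h3:7  h4:0 → peak 19
E@2: h1:15  h2:16  h3:7  h4:0 → peak 16
E@3: h1:15  h2:12  h3:11  h4:0 → peak 15
E@4: h1:15  h2:12  h3:7  h4:4 → peak 15
Best is E@3, peak 15.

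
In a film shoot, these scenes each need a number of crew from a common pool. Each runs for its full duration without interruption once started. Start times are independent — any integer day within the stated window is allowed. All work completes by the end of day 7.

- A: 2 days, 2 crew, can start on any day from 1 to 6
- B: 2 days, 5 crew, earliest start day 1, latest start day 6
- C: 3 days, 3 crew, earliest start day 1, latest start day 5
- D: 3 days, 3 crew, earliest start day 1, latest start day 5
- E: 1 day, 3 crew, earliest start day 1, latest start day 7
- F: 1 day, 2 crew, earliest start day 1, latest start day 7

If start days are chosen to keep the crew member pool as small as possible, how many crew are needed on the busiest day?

6

Early-start (A@1, B@1, C@1, D@1, E@1, F@1) gives peak 18: d1:18  d2:13  d3:6  d4:0  d5:0  d6:0  d7:0.
Shift B→3, C→5, D→5, F→2.
Schedule A@1, B@3, C@5, D@5, E@1, F@2: d1:5  d2:4  d3:5  d4:5  d5:6  d6:6  d7:6 — peak 6.
Total crew member-days = 37 over 7 days ⇒ peak ≥ ⌈37/7⌉ = 6, so 6 is optimal.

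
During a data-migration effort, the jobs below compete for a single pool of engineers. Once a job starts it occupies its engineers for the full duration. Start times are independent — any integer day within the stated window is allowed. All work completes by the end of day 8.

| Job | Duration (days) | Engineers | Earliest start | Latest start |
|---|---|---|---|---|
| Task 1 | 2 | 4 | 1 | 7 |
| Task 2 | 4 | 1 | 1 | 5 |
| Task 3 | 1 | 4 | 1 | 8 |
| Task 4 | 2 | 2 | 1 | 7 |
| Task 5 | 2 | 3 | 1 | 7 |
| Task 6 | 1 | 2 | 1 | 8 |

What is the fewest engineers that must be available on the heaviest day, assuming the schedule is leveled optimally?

4

Early-start (Task 1@1, Task 2@1, Task 3@1, Task 4@1, Task 5@1, Task 6@1) gives peak 16: d1:16  d2:10  d3:1  d4:1  d5:0  d6:0  d7:0  d8:0.
Shift Task 2→3, Task 3→7, Task 4→3, Task 5→5, Task 6→8.
Schedule Task 1@1, Task 2@3, Task 3@7, Task 4@3, Task 5@5, Task 6@8: d1:4  d2:4  d3:3  d4:3  d5:4  d6:4  d7:4  d8:2 — peak 4.
Total engineer-days = 28 over 8 days ⇒ peak ≥ ⌈28/8⌉ = 4, so 4 is optimal.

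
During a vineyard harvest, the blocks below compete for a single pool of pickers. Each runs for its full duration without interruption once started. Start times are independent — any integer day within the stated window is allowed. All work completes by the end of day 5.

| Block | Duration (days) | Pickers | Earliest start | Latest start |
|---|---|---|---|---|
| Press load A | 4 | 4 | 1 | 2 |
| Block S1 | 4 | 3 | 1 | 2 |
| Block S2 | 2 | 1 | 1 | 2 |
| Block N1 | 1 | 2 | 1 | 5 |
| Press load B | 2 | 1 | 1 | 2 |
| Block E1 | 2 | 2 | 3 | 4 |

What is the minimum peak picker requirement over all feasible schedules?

Early-start (Press load A@1, Block S1@1, Block S2@1, Block N1@1, Press load B@1, Block E1@3) gives peak 11: d1:11  d2:9  d3:9  d4:9  d5:0.
Shift Block N1→3, Block E1→4.
Schedule Press load A@1, Block S1@1, Block S2@1, Block N1@3, Press load B@1, Block E1@4: d1:9  d2:9  d3:9  d4:9  d5:2 — peak 9.

9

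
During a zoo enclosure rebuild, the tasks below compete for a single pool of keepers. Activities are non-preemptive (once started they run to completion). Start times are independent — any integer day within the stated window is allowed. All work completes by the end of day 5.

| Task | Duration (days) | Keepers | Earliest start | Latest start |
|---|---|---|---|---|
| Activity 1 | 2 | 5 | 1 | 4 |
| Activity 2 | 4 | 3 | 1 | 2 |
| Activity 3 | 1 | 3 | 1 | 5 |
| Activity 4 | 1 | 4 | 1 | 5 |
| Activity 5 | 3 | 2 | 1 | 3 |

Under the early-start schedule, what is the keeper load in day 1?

At early start, day 1 has: Activity 1, Activity 2, Activity 3, Activity 4, Activity 5.
Demand: 5 + 3 + 3 + 4 + 2 = 17.

17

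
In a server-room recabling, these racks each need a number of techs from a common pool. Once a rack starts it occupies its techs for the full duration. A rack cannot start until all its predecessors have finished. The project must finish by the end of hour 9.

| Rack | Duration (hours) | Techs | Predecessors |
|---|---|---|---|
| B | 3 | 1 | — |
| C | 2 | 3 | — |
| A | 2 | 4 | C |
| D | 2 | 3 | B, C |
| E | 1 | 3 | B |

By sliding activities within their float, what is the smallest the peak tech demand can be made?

Early-start (B@1, C@1, A@3, D@4, E@4) gives peak 10: h1:4  h2:4  h3:5  h4:10  h5:3  h6:0  h7:0  h8:0  h9:0.
Shift A→4, D→6, E→8.
Schedule B@1, C@1, A@4, D@6, E@8: h1:4  h2:4  h3:1  h4:4  h5:4  h6:3  h7:3  h8:3  h9:0 — peak 4.

4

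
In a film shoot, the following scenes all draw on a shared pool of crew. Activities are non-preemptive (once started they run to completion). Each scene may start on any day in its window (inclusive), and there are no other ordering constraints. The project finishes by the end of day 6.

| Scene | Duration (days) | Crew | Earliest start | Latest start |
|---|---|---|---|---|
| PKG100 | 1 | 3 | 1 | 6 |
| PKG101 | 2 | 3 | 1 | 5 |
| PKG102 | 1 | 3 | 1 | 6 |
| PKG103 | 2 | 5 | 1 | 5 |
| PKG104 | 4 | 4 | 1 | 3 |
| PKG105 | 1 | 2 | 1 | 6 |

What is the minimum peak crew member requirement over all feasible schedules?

7

Early-start (PKG100@1, PKG101@1, PKG102@1, PKG103@1, PKG104@1, PKG105@1) gives peak 20: d1:20  d2:12  d3:4  d4:4  d5:0  d6:0.
Shift PKG101→2, PKG102→4, PKG103→5, PKG105→5.
Schedule PKG100@1, PKG101@2, PKG102@4, PKG103@5, PKG104@1, PKG105@5: d1:7  d2:7  d3:7  d4:7  d5:7  d6:5 — peak 7.
Total crew member-days = 40 over 6 days ⇒ peak ≥ ⌈40/6⌉ = 7, so 7 is optimal.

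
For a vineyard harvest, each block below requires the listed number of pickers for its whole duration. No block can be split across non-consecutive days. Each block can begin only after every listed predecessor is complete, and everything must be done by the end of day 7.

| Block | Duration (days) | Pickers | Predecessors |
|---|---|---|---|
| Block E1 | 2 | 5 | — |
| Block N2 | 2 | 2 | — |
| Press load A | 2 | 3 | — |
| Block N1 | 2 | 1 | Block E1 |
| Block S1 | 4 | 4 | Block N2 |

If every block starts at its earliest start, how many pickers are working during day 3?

5

At early start, day 3 has: Block N1, Block S1.
Demand: 1 + 4 = 5.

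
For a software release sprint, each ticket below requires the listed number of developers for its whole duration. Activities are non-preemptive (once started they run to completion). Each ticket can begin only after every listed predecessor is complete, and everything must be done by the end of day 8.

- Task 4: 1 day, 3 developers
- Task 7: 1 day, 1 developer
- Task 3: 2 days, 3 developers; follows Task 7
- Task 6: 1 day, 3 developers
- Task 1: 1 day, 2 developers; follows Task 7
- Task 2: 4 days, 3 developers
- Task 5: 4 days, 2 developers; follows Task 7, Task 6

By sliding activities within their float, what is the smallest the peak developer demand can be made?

Early-start (Task 4@1, Task 7@1, Task 3@2, Task 6@1, Task 1@2, Task 2@1, Task 5@2) gives peak 10: d1:10  d2:10  d3:8  d4:5  d5:2  d6:0  d7:0  d8:0.
Shift Task 6→4, Task 2→5, Task 5→5.
Schedule Task 4@1, Task 7@1, Task 3@2, Task 6@4, Task 1@2, Task 2@5, Task 5@5: d1:4  d2:5  d3:3  d4:3  d5:5  d6:5  d7:5  d8:5 — peak 5.
Total developer-days = 35 over 8 days ⇒ peak ≥ ⌈35/8⌉ = 5, so 5 is optimal.

5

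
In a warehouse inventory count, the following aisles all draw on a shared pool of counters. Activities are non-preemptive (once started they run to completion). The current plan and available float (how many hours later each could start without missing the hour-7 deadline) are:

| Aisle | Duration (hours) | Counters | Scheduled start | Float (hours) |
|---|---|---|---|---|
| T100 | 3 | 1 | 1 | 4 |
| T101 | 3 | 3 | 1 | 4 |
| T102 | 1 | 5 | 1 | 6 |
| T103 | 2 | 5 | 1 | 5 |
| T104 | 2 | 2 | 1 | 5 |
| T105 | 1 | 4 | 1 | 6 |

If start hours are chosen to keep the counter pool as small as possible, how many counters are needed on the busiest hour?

6

Early-start (T100@1, T101@1, T102@1, T103@1, T104@1, T105@1) gives peak 20: h1:20  h2:11  h3:4  h4:0  h5:0  h6:0  h7:0.
Shift T102→4, T103→5, T105→7.
Schedule T100@1, T101@1, T102@4, T103@5, T104@1, T105@7: h1:6  h2:6  h3:4  h4:5  h5:5  h6:5  h7:4 — peak 6.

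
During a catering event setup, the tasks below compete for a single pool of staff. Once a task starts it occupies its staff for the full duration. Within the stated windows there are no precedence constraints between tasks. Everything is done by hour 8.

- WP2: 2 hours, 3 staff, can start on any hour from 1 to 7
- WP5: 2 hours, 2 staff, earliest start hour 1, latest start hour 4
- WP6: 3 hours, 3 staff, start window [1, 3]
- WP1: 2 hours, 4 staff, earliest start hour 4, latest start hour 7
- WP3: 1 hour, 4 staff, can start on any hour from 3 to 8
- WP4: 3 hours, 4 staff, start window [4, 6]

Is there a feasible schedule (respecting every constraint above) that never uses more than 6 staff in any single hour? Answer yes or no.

The minimum achievable peak is 7; 6 < 7, so no feasible schedule stays within the cap.

no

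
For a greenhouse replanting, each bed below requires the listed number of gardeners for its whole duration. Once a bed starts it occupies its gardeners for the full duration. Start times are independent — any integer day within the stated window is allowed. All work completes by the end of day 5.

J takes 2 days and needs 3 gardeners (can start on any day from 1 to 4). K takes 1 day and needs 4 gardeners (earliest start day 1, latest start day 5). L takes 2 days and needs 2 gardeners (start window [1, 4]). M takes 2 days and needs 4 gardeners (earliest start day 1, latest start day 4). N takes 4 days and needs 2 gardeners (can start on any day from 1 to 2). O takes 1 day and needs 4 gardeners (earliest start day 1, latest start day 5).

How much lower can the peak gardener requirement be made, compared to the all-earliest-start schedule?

11

Early-start peak: d1:19  d2:11  d3:2  d4:2  d5:0 ⇒ 19.
Leveled (J@1, K@1, L@2, M@3, N@2, O@5): d1:7  d2:7  d3:8  d4:6  d5:6 ⇒ 8.
Reduction 19 − 8 = 11.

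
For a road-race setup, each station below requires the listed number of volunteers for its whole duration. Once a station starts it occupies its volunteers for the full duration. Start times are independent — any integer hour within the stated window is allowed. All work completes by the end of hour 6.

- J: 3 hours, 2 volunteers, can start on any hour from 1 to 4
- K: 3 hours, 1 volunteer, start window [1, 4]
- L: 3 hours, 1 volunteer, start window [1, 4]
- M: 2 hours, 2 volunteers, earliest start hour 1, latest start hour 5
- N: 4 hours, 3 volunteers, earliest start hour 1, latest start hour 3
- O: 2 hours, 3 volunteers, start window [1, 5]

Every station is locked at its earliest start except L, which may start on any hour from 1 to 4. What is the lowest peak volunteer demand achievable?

11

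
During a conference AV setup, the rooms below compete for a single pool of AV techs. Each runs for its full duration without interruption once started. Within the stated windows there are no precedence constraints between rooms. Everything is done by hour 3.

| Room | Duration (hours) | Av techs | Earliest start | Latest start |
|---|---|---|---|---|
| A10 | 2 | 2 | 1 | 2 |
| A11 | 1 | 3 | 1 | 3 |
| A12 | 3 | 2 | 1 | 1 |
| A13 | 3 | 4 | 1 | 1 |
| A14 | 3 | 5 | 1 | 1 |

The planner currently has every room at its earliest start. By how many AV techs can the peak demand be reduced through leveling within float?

Early-start peak: h1:16  h2:13  h3:11 ⇒ 16.
Leveled (A10@1, A11@3, A12@1, A13@1, A14@1): h1:13  h2:13  h3:14 ⇒ 14.
Reduction 16 − 14 = 2.

2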